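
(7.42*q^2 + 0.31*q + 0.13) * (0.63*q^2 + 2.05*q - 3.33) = 4.6746*q^4 + 15.4063*q^3 - 23.9912*q^2 - 0.7658*q - 0.4329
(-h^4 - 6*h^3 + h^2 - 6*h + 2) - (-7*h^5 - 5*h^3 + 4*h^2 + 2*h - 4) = 7*h^5 - h^4 - h^3 - 3*h^2 - 8*h + 6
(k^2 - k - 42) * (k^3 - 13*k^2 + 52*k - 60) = k^5 - 14*k^4 + 23*k^3 + 434*k^2 - 2124*k + 2520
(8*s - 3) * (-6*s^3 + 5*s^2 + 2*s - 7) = -48*s^4 + 58*s^3 + s^2 - 62*s + 21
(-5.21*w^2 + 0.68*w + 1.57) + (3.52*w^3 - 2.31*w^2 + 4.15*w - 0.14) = 3.52*w^3 - 7.52*w^2 + 4.83*w + 1.43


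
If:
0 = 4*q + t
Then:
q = -t/4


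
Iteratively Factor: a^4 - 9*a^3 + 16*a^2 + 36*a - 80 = (a + 2)*(a^3 - 11*a^2 + 38*a - 40) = (a - 2)*(a + 2)*(a^2 - 9*a + 20) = (a - 4)*(a - 2)*(a + 2)*(a - 5)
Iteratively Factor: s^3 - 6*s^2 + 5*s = (s - 5)*(s^2 - s) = (s - 5)*(s - 1)*(s)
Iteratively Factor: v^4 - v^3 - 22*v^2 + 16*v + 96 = (v + 2)*(v^3 - 3*v^2 - 16*v + 48) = (v - 4)*(v + 2)*(v^2 + v - 12) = (v - 4)*(v + 2)*(v + 4)*(v - 3)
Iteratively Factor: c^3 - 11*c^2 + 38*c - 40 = (c - 5)*(c^2 - 6*c + 8) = (c - 5)*(c - 2)*(c - 4)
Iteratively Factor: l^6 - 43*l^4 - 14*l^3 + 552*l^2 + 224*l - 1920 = (l + 3)*(l^5 - 3*l^4 - 34*l^3 + 88*l^2 + 288*l - 640) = (l - 4)*(l + 3)*(l^4 + l^3 - 30*l^2 - 32*l + 160) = (l - 4)*(l - 2)*(l + 3)*(l^3 + 3*l^2 - 24*l - 80) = (l - 4)*(l - 2)*(l + 3)*(l + 4)*(l^2 - l - 20) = (l - 5)*(l - 4)*(l - 2)*(l + 3)*(l + 4)*(l + 4)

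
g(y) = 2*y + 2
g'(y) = 2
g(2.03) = 6.06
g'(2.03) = 2.00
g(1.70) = 5.40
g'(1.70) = 2.00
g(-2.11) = -2.22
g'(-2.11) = 2.00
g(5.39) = 12.78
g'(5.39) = 2.00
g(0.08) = 2.16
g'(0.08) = 2.00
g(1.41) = 4.82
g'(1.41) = 2.00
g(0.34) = 2.68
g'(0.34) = 2.00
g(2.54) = 7.08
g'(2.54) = 2.00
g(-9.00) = -16.00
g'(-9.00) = 2.00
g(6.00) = 14.00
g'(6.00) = 2.00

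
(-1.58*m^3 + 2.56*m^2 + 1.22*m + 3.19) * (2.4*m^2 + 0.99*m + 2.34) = -3.792*m^5 + 4.5798*m^4 + 1.7652*m^3 + 14.8542*m^2 + 6.0129*m + 7.4646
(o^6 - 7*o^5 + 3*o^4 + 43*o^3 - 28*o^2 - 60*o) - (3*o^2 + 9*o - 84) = o^6 - 7*o^5 + 3*o^4 + 43*o^3 - 31*o^2 - 69*o + 84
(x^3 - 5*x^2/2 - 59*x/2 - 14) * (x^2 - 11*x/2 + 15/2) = x^5 - 8*x^4 - 33*x^3/4 + 259*x^2/2 - 577*x/4 - 105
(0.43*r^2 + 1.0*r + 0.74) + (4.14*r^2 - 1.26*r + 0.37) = 4.57*r^2 - 0.26*r + 1.11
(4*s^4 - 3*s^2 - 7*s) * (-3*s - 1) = -12*s^5 - 4*s^4 + 9*s^3 + 24*s^2 + 7*s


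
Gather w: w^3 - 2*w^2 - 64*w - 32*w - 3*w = w^3 - 2*w^2 - 99*w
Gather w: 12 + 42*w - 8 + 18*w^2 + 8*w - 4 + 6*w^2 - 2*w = 24*w^2 + 48*w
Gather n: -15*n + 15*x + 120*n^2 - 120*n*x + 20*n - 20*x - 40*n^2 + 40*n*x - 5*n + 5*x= 80*n^2 - 80*n*x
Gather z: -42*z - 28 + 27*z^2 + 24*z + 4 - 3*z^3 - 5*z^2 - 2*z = -3*z^3 + 22*z^2 - 20*z - 24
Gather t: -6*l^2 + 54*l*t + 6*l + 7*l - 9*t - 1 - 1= -6*l^2 + 13*l + t*(54*l - 9) - 2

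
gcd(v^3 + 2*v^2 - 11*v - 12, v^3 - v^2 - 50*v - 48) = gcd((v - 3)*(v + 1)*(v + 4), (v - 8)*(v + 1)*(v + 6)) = v + 1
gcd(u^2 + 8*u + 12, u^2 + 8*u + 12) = u^2 + 8*u + 12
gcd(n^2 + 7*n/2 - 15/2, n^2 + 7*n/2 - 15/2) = n^2 + 7*n/2 - 15/2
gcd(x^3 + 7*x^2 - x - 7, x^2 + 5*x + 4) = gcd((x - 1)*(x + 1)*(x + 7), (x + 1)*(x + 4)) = x + 1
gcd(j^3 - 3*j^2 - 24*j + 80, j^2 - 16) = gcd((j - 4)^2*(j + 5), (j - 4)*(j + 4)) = j - 4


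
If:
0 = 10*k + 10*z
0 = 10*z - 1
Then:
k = -1/10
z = 1/10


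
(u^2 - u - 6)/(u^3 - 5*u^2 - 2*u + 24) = 1/(u - 4)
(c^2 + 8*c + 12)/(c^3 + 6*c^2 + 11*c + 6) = (c + 6)/(c^2 + 4*c + 3)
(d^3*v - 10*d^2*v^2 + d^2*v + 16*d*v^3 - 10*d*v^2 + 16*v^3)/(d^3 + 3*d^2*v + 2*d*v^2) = v*(d^3 - 10*d^2*v + d^2 + 16*d*v^2 - 10*d*v + 16*v^2)/(d*(d^2 + 3*d*v + 2*v^2))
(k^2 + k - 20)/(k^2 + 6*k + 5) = (k - 4)/(k + 1)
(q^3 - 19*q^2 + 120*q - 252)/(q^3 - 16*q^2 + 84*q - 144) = (q - 7)/(q - 4)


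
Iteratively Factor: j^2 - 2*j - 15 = (j - 5)*(j + 3)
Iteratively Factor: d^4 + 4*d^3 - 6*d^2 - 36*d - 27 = (d - 3)*(d^3 + 7*d^2 + 15*d + 9) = (d - 3)*(d + 3)*(d^2 + 4*d + 3) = (d - 3)*(d + 3)^2*(d + 1)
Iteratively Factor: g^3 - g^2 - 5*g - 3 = (g + 1)*(g^2 - 2*g - 3) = (g + 1)^2*(g - 3)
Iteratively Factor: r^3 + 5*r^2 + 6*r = (r)*(r^2 + 5*r + 6) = r*(r + 3)*(r + 2)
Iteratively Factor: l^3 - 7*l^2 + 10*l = (l - 2)*(l^2 - 5*l) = (l - 5)*(l - 2)*(l)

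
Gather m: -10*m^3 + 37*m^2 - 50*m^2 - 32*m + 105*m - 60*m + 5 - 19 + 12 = -10*m^3 - 13*m^2 + 13*m - 2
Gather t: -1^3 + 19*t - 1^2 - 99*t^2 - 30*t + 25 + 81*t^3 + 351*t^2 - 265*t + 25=81*t^3 + 252*t^2 - 276*t + 48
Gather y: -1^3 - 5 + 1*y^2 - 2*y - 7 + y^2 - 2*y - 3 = 2*y^2 - 4*y - 16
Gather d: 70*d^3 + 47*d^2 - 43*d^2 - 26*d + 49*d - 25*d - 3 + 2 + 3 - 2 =70*d^3 + 4*d^2 - 2*d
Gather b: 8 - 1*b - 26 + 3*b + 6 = 2*b - 12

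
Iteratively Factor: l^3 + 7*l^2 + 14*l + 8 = (l + 4)*(l^2 + 3*l + 2) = (l + 1)*(l + 4)*(l + 2)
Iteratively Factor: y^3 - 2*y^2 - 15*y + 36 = (y - 3)*(y^2 + y - 12) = (y - 3)^2*(y + 4)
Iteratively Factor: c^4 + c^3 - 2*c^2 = (c + 2)*(c^3 - c^2) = (c - 1)*(c + 2)*(c^2) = c*(c - 1)*(c + 2)*(c)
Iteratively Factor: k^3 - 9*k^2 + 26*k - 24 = (k - 4)*(k^2 - 5*k + 6) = (k - 4)*(k - 2)*(k - 3)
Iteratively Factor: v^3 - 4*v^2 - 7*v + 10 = (v + 2)*(v^2 - 6*v + 5) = (v - 1)*(v + 2)*(v - 5)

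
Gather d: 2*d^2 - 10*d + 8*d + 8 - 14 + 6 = 2*d^2 - 2*d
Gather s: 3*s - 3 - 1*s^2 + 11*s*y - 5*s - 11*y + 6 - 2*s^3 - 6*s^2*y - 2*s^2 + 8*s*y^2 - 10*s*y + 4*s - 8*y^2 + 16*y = -2*s^3 + s^2*(-6*y - 3) + s*(8*y^2 + y + 2) - 8*y^2 + 5*y + 3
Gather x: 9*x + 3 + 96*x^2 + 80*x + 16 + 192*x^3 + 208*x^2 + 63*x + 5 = 192*x^3 + 304*x^2 + 152*x + 24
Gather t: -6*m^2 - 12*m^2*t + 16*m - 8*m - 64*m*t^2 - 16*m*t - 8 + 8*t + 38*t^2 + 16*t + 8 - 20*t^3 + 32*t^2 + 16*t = -6*m^2 + 8*m - 20*t^3 + t^2*(70 - 64*m) + t*(-12*m^2 - 16*m + 40)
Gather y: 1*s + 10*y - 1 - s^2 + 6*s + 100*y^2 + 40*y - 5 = -s^2 + 7*s + 100*y^2 + 50*y - 6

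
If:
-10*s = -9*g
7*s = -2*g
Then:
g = 0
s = 0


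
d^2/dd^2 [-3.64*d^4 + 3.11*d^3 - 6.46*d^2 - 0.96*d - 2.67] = -43.68*d^2 + 18.66*d - 12.92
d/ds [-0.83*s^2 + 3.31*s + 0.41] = 3.31 - 1.66*s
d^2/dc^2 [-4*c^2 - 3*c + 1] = -8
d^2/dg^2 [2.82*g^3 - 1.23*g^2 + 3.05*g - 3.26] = 16.92*g - 2.46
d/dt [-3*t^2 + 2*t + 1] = 2 - 6*t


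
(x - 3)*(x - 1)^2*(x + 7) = x^4 + 2*x^3 - 28*x^2 + 46*x - 21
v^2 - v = v*(v - 1)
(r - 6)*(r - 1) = r^2 - 7*r + 6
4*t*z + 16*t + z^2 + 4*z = (4*t + z)*(z + 4)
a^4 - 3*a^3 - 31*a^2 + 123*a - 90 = (a - 5)*(a - 3)*(a - 1)*(a + 6)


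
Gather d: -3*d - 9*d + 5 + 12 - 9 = 8 - 12*d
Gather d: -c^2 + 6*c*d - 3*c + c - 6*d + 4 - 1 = -c^2 - 2*c + d*(6*c - 6) + 3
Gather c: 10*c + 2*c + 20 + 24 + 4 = 12*c + 48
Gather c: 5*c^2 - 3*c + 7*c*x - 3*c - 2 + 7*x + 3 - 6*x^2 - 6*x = 5*c^2 + c*(7*x - 6) - 6*x^2 + x + 1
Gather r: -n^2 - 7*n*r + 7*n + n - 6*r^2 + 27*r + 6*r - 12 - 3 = -n^2 + 8*n - 6*r^2 + r*(33 - 7*n) - 15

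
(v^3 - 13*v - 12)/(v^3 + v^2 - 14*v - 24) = (v + 1)/(v + 2)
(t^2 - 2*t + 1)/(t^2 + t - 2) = (t - 1)/(t + 2)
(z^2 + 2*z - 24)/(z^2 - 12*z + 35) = (z^2 + 2*z - 24)/(z^2 - 12*z + 35)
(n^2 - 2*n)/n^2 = (n - 2)/n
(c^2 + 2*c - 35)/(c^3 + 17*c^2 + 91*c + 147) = (c - 5)/(c^2 + 10*c + 21)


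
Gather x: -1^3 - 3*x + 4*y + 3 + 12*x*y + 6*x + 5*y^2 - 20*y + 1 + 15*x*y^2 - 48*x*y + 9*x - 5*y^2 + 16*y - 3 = x*(15*y^2 - 36*y + 12)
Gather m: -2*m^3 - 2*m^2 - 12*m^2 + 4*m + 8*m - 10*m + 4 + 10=-2*m^3 - 14*m^2 + 2*m + 14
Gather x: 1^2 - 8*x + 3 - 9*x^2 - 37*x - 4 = -9*x^2 - 45*x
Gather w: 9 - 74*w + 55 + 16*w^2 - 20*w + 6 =16*w^2 - 94*w + 70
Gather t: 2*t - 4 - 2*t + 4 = 0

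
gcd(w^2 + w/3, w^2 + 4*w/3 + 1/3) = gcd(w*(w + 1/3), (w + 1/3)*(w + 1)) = w + 1/3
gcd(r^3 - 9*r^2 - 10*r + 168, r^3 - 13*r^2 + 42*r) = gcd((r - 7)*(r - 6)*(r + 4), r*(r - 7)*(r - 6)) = r^2 - 13*r + 42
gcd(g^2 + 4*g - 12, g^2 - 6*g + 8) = g - 2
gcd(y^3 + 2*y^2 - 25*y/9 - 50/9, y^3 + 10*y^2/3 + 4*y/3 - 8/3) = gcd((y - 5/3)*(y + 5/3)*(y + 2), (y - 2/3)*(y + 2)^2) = y + 2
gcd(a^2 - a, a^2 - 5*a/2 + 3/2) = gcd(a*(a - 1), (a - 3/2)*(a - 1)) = a - 1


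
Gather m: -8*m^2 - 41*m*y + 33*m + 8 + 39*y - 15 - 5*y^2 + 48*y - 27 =-8*m^2 + m*(33 - 41*y) - 5*y^2 + 87*y - 34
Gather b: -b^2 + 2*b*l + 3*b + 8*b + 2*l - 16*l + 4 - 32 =-b^2 + b*(2*l + 11) - 14*l - 28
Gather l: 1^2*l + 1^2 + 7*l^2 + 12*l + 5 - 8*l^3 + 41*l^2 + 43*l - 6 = -8*l^3 + 48*l^2 + 56*l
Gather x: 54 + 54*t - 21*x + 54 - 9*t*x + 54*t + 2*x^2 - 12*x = 108*t + 2*x^2 + x*(-9*t - 33) + 108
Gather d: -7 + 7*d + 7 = 7*d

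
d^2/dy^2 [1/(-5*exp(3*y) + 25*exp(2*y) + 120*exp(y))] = (2*(-3*exp(2*y) + 10*exp(y) + 24)^2 + (-exp(2*y) + 5*exp(y) + 24)*(9*exp(2*y) - 20*exp(y) - 24))*exp(-y)/(5*(-exp(2*y) + 5*exp(y) + 24)^3)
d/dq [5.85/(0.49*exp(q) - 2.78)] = -2.8665*exp(q)/(0.49*exp(q) - 2.78)^2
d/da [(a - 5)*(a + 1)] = 2*a - 4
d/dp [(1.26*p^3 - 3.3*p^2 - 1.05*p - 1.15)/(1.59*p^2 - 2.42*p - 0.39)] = (2.0034*p^4 - 6.0984*p^3 + 8.1813*p^2 + 6.231*p - 2.3735)/(2.5281*p^4 - 7.6956*p^3 + 4.6162*p^2 + 1.8876*p + 0.1521)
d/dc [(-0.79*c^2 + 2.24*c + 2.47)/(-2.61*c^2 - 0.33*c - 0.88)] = (6.1071*c^2 + 14.2838*c - 1.1561)/(6.8121*c^4 + 1.7226*c^3 + 4.7025*c^2 + 0.5808*c + 0.7744)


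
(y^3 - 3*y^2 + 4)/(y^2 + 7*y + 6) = (y^2 - 4*y + 4)/(y + 6)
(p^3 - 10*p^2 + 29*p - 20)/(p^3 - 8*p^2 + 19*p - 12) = (p - 5)/(p - 3)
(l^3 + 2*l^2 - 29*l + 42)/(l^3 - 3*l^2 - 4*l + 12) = (l + 7)/(l + 2)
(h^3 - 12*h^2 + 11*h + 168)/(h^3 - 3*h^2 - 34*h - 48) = (h - 7)/(h + 2)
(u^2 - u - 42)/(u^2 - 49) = (u + 6)/(u + 7)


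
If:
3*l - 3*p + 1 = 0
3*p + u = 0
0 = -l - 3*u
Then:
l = -3/8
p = -1/24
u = 1/8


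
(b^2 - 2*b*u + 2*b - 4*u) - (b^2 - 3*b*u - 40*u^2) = b*u + 2*b + 40*u^2 - 4*u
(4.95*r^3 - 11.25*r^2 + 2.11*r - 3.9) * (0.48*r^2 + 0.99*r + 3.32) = 2.376*r^5 - 0.499499999999999*r^4 + 6.3093*r^3 - 37.1331*r^2 + 3.1442*r - 12.948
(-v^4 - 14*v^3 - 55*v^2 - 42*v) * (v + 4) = -v^5 - 18*v^4 - 111*v^3 - 262*v^2 - 168*v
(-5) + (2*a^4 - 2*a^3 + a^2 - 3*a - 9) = 2*a^4 - 2*a^3 + a^2 - 3*a - 14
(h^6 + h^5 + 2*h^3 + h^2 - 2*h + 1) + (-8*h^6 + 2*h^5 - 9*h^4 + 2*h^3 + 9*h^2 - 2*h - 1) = -7*h^6 + 3*h^5 - 9*h^4 + 4*h^3 + 10*h^2 - 4*h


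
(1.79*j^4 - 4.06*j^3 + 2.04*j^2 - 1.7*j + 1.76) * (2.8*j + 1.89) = 5.012*j^5 - 7.9849*j^4 - 1.9614*j^3 - 0.9044*j^2 + 1.715*j + 3.3264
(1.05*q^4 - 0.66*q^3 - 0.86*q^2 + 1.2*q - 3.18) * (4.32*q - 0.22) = 4.536*q^5 - 3.0822*q^4 - 3.57*q^3 + 5.3732*q^2 - 14.0016*q + 0.6996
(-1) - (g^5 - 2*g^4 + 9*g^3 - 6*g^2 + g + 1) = -g^5 + 2*g^4 - 9*g^3 + 6*g^2 - g - 2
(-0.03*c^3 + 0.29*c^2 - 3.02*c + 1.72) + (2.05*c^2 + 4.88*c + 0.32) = -0.03*c^3 + 2.34*c^2 + 1.86*c + 2.04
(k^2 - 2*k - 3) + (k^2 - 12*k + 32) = 2*k^2 - 14*k + 29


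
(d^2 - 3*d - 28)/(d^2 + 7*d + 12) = (d - 7)/(d + 3)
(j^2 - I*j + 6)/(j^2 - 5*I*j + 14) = (j - 3*I)/(j - 7*I)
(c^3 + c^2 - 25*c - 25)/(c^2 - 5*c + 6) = (c^3 + c^2 - 25*c - 25)/(c^2 - 5*c + 6)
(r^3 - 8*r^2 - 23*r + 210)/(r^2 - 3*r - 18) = (r^2 - 2*r - 35)/(r + 3)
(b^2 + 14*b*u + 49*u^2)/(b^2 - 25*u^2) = (b^2 + 14*b*u + 49*u^2)/(b^2 - 25*u^2)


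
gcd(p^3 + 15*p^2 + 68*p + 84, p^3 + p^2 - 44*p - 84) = p^2 + 8*p + 12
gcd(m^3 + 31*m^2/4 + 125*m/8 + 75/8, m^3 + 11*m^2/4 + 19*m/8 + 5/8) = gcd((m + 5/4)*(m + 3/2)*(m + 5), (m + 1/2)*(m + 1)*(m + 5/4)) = m + 5/4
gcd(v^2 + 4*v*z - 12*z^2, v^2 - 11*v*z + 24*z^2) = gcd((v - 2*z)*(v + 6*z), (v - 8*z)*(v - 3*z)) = 1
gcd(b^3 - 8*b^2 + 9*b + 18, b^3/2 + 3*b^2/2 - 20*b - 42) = b - 6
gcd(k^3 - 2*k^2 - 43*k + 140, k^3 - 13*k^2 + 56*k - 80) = k^2 - 9*k + 20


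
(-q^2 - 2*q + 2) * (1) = -q^2 - 2*q + 2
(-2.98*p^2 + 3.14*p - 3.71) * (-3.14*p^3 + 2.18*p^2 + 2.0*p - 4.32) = 9.3572*p^5 - 16.356*p^4 + 12.5346*p^3 + 11.0658*p^2 - 20.9848*p + 16.0272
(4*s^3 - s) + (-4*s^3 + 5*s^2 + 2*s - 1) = 5*s^2 + s - 1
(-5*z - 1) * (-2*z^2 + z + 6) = 10*z^3 - 3*z^2 - 31*z - 6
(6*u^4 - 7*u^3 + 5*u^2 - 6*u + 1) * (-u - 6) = -6*u^5 - 29*u^4 + 37*u^3 - 24*u^2 + 35*u - 6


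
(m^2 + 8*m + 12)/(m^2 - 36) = (m + 2)/(m - 6)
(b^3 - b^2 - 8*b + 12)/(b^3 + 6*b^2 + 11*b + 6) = (b^2 - 4*b + 4)/(b^2 + 3*b + 2)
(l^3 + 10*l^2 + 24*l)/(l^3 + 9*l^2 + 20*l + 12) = l*(l + 4)/(l^2 + 3*l + 2)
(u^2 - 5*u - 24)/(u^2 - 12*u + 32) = (u + 3)/(u - 4)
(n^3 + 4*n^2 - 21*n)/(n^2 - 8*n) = (n^2 + 4*n - 21)/(n - 8)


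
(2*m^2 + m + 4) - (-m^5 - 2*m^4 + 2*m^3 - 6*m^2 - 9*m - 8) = m^5 + 2*m^4 - 2*m^3 + 8*m^2 + 10*m + 12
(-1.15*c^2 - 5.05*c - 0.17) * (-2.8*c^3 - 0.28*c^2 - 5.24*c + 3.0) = 3.22*c^5 + 14.462*c^4 + 7.916*c^3 + 23.0596*c^2 - 14.2592*c - 0.51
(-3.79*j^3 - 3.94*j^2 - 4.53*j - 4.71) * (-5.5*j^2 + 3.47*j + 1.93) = 20.845*j^5 + 8.5187*j^4 + 3.9285*j^3 + 2.5817*j^2 - 25.0866*j - 9.0903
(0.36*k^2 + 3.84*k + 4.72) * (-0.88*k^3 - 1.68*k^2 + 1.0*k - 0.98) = -0.3168*k^5 - 3.984*k^4 - 10.2448*k^3 - 4.4424*k^2 + 0.9568*k - 4.6256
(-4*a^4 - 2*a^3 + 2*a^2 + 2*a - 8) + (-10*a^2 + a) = -4*a^4 - 2*a^3 - 8*a^2 + 3*a - 8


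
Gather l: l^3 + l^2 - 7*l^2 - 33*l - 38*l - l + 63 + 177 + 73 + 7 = l^3 - 6*l^2 - 72*l + 320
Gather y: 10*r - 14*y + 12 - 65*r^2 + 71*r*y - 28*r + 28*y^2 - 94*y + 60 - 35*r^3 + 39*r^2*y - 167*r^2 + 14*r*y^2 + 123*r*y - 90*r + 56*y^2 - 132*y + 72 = -35*r^3 - 232*r^2 - 108*r + y^2*(14*r + 84) + y*(39*r^2 + 194*r - 240) + 144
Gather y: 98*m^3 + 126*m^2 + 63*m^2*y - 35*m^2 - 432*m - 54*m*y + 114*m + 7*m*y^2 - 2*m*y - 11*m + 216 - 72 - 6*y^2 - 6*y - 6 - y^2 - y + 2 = 98*m^3 + 91*m^2 - 329*m + y^2*(7*m - 7) + y*(63*m^2 - 56*m - 7) + 140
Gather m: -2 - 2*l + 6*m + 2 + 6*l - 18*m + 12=4*l - 12*m + 12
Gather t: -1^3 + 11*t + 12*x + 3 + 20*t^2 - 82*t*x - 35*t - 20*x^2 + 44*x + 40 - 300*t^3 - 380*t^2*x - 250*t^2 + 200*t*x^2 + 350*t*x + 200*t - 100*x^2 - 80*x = -300*t^3 + t^2*(-380*x - 230) + t*(200*x^2 + 268*x + 176) - 120*x^2 - 24*x + 42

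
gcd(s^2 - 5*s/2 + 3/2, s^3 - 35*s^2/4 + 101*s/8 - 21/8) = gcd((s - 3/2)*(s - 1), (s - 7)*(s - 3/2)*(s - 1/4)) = s - 3/2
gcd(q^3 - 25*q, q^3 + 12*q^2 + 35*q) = q^2 + 5*q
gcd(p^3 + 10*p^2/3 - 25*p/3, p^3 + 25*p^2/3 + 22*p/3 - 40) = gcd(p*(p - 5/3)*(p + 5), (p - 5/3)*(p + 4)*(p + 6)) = p - 5/3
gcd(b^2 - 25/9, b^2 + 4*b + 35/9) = b + 5/3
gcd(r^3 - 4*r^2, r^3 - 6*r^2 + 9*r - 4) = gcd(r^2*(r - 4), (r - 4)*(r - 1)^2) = r - 4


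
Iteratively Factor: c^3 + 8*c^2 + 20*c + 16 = (c + 4)*(c^2 + 4*c + 4) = (c + 2)*(c + 4)*(c + 2)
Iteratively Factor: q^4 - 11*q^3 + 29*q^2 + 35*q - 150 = (q - 5)*(q^3 - 6*q^2 - q + 30) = (q - 5)*(q - 3)*(q^2 - 3*q - 10) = (q - 5)^2*(q - 3)*(q + 2)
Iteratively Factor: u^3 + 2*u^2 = (u + 2)*(u^2) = u*(u + 2)*(u)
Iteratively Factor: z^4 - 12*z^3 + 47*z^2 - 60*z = (z - 5)*(z^3 - 7*z^2 + 12*z) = z*(z - 5)*(z^2 - 7*z + 12) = z*(z - 5)*(z - 4)*(z - 3)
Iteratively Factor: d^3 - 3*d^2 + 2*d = (d - 1)*(d^2 - 2*d) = d*(d - 1)*(d - 2)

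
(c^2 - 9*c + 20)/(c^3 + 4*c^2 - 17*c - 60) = (c - 5)/(c^2 + 8*c + 15)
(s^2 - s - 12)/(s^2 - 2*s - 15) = (s - 4)/(s - 5)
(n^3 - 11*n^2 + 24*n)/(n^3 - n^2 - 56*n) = (n - 3)/(n + 7)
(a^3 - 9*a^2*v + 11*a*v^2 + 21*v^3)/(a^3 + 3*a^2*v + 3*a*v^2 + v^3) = (a^2 - 10*a*v + 21*v^2)/(a^2 + 2*a*v + v^2)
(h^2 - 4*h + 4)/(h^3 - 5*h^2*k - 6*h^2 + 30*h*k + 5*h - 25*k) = (h^2 - 4*h + 4)/(h^3 - 5*h^2*k - 6*h^2 + 30*h*k + 5*h - 25*k)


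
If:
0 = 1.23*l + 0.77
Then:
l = -0.63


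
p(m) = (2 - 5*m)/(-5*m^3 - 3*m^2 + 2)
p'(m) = (2 - 5*m)*(15*m^2 + 6*m)/(-5*m^3 - 3*m^2 + 2)^2 - 5/(-5*m^3 - 3*m^2 + 2) = (25*m^3 + 15*m^2 - 3*m*(5*m - 2)*(5*m + 2) - 10)/(5*m^3 + 3*m^2 - 2)^2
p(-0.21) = 1.59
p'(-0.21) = -3.11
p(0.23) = 0.48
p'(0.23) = -2.23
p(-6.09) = 0.03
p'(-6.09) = 0.01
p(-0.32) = 1.94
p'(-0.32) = -3.09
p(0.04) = 0.90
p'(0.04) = -2.39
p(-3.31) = 0.12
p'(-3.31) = 0.09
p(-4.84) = 0.05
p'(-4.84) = 0.02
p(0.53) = -1.57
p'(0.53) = -40.30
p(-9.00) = 0.01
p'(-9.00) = 0.00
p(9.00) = 0.01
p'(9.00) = 0.00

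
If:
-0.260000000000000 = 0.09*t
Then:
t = -2.89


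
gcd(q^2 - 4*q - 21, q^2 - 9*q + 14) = q - 7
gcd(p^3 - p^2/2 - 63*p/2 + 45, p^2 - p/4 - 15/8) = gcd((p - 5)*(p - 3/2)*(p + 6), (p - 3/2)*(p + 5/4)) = p - 3/2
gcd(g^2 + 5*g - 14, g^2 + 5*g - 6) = 1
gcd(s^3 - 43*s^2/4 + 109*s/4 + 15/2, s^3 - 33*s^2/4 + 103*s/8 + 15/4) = s^2 - 23*s/4 - 3/2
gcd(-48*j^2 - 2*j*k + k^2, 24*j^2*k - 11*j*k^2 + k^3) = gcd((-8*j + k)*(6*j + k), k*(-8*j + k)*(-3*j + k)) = 8*j - k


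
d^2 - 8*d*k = d*(d - 8*k)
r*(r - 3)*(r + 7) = r^3 + 4*r^2 - 21*r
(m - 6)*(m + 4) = m^2 - 2*m - 24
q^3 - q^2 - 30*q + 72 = (q - 4)*(q - 3)*(q + 6)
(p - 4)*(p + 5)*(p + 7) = p^3 + 8*p^2 - 13*p - 140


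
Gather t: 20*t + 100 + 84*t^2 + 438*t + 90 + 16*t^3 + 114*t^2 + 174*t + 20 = 16*t^3 + 198*t^2 + 632*t + 210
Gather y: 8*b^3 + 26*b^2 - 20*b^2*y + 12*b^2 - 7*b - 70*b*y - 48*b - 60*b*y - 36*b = 8*b^3 + 38*b^2 - 91*b + y*(-20*b^2 - 130*b)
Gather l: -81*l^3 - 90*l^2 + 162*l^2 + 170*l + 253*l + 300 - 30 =-81*l^3 + 72*l^2 + 423*l + 270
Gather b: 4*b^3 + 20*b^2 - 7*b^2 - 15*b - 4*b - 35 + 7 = 4*b^3 + 13*b^2 - 19*b - 28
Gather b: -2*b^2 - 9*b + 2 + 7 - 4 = -2*b^2 - 9*b + 5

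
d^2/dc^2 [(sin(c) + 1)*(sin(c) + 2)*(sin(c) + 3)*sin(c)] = -16*sin(c)^4 - 54*sin(c)^3 - 32*sin(c)^2 + 30*sin(c) + 22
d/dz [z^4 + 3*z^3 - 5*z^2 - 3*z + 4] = 4*z^3 + 9*z^2 - 10*z - 3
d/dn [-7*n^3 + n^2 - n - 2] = -21*n^2 + 2*n - 1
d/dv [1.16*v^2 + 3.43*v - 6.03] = 2.32*v + 3.43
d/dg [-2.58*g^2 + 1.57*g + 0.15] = 1.57 - 5.16*g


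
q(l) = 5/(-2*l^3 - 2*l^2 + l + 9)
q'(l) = 5*(6*l^2 + 4*l - 1)/(-2*l^3 - 2*l^2 + l + 9)^2 = 5*(6*l^2 + 4*l - 1)/(2*l^3 + 2*l^2 - l - 9)^2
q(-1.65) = 0.46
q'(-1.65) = 0.37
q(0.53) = 0.58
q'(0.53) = 0.19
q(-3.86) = 0.06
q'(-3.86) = 0.04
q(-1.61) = 0.47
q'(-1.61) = 0.36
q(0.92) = 0.75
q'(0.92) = 0.87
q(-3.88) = 0.05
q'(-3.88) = 0.04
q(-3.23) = 0.10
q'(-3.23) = 0.09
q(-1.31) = 0.57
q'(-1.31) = 0.26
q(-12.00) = 0.00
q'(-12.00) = 0.00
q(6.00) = -0.01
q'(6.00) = 0.00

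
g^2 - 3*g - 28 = (g - 7)*(g + 4)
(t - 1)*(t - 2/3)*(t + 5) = t^3 + 10*t^2/3 - 23*t/3 + 10/3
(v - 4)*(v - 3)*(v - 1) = v^3 - 8*v^2 + 19*v - 12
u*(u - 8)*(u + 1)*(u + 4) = u^4 - 3*u^3 - 36*u^2 - 32*u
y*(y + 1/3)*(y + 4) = y^3 + 13*y^2/3 + 4*y/3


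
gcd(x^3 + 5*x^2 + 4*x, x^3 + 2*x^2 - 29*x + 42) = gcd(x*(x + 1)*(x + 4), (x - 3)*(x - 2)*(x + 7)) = 1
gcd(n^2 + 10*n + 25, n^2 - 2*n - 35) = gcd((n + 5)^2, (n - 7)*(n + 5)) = n + 5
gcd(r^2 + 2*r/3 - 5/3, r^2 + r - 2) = r - 1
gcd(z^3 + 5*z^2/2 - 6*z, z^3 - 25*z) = z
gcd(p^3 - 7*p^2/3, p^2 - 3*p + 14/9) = p - 7/3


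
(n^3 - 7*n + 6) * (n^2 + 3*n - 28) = n^5 + 3*n^4 - 35*n^3 - 15*n^2 + 214*n - 168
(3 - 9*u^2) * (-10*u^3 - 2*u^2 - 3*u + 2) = 90*u^5 + 18*u^4 - 3*u^3 - 24*u^2 - 9*u + 6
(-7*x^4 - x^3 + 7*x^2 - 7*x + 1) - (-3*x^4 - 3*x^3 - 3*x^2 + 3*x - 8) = -4*x^4 + 2*x^3 + 10*x^2 - 10*x + 9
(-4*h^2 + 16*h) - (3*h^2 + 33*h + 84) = -7*h^2 - 17*h - 84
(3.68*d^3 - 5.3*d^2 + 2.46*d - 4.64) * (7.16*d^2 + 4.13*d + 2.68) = 26.3488*d^5 - 22.7496*d^4 + 5.587*d^3 - 37.2666*d^2 - 12.5704*d - 12.4352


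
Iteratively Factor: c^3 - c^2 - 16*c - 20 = (c - 5)*(c^2 + 4*c + 4) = (c - 5)*(c + 2)*(c + 2)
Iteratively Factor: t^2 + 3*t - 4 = (t - 1)*(t + 4)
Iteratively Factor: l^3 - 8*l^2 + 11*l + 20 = (l - 5)*(l^2 - 3*l - 4) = (l - 5)*(l + 1)*(l - 4)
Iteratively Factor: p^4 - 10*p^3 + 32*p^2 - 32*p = (p - 2)*(p^3 - 8*p^2 + 16*p) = p*(p - 2)*(p^2 - 8*p + 16) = p*(p - 4)*(p - 2)*(p - 4)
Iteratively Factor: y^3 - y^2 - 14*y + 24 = (y - 3)*(y^2 + 2*y - 8) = (y - 3)*(y - 2)*(y + 4)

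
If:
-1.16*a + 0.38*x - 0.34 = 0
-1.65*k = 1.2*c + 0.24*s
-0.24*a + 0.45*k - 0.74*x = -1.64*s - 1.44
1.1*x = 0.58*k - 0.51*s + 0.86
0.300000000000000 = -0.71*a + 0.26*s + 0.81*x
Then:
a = -0.18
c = 1.72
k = -1.19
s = -0.42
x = 0.35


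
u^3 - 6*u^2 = u^2*(u - 6)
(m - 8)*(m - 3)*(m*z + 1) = m^3*z - 11*m^2*z + m^2 + 24*m*z - 11*m + 24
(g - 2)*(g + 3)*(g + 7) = g^3 + 8*g^2 + g - 42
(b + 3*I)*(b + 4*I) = b^2 + 7*I*b - 12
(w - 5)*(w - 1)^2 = w^3 - 7*w^2 + 11*w - 5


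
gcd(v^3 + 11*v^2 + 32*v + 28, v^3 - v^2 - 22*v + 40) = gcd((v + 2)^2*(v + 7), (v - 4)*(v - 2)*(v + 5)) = 1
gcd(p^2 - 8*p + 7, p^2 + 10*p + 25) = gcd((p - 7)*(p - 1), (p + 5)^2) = 1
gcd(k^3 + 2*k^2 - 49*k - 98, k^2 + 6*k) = 1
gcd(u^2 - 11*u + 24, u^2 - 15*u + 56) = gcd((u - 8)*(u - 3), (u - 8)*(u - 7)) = u - 8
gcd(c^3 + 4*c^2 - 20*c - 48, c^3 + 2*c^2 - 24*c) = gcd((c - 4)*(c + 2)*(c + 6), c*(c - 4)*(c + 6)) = c^2 + 2*c - 24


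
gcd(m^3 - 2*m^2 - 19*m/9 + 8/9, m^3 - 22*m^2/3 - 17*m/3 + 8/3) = m^2 + 2*m/3 - 1/3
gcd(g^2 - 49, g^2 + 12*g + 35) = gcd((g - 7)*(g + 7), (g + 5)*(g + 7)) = g + 7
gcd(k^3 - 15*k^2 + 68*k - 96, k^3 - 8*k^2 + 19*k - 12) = k^2 - 7*k + 12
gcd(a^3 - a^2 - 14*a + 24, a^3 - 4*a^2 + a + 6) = a^2 - 5*a + 6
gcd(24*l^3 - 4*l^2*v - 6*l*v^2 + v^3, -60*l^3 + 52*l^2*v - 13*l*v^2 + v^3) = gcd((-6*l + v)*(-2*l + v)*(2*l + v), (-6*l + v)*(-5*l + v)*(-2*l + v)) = 12*l^2 - 8*l*v + v^2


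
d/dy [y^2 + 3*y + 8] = 2*y + 3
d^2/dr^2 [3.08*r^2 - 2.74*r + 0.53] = 6.16000000000000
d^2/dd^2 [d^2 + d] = 2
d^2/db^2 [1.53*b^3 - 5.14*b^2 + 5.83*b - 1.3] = 9.18*b - 10.28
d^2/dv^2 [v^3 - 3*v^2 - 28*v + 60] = 6*v - 6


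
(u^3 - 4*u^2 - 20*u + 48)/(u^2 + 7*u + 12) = (u^2 - 8*u + 12)/(u + 3)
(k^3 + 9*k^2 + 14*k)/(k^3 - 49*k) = (k + 2)/(k - 7)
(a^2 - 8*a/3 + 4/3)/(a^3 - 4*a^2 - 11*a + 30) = (a - 2/3)/(a^2 - 2*a - 15)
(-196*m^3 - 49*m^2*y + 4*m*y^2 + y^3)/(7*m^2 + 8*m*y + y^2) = (-28*m^2 - 3*m*y + y^2)/(m + y)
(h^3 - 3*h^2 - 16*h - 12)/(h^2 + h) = h - 4 - 12/h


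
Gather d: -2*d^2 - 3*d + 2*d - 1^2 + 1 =-2*d^2 - d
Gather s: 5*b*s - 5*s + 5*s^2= 5*s^2 + s*(5*b - 5)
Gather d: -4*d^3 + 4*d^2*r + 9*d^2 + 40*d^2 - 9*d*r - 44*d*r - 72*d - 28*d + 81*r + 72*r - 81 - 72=-4*d^3 + d^2*(4*r + 49) + d*(-53*r - 100) + 153*r - 153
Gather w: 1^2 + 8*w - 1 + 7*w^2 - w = 7*w^2 + 7*w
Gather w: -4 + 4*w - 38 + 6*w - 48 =10*w - 90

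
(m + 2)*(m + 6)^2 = m^3 + 14*m^2 + 60*m + 72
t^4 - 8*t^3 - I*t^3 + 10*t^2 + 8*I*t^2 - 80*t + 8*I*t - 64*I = (t - 8)*(t - 4*I)*(t + I)*(t + 2*I)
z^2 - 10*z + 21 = (z - 7)*(z - 3)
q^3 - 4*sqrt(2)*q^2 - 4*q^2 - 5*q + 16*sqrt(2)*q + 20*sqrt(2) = (q - 5)*(q + 1)*(q - 4*sqrt(2))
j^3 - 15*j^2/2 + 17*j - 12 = (j - 4)*(j - 2)*(j - 3/2)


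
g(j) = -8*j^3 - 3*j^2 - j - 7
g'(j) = -24*j^2 - 6*j - 1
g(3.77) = -482.07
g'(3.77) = -364.73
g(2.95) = -241.44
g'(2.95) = -227.56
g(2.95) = -241.44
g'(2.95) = -227.56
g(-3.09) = 203.47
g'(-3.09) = -211.61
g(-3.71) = 363.94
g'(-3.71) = -309.08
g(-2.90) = 165.78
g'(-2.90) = -185.44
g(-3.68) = 354.74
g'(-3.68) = -303.94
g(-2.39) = 87.47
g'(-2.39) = -123.75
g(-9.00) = 5591.00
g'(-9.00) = -1891.00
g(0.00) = -7.00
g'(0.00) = -1.00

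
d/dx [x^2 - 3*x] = 2*x - 3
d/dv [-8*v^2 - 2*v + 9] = -16*v - 2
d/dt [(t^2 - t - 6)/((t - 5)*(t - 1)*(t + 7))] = (-t^4 + 2*t^3 - 18*t^2 + 82*t - 257)/(t^6 + 2*t^5 - 73*t^4 - 4*t^3 + 1439*t^2 - 2590*t + 1225)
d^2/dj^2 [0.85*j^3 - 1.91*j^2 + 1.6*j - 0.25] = 5.1*j - 3.82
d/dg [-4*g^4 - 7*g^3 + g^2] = g*(-16*g^2 - 21*g + 2)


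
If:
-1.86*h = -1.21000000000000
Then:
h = 0.65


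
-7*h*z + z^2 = z*(-7*h + z)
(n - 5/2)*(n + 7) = n^2 + 9*n/2 - 35/2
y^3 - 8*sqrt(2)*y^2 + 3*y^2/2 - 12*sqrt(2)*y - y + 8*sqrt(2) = (y - 1/2)*(y + 2)*(y - 8*sqrt(2))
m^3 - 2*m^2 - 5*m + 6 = (m - 3)*(m - 1)*(m + 2)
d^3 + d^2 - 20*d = d*(d - 4)*(d + 5)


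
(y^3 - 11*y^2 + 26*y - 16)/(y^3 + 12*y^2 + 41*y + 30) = (y^3 - 11*y^2 + 26*y - 16)/(y^3 + 12*y^2 + 41*y + 30)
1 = 1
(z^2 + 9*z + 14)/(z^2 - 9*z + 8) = (z^2 + 9*z + 14)/(z^2 - 9*z + 8)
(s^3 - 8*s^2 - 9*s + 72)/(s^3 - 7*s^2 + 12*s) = (s^2 - 5*s - 24)/(s*(s - 4))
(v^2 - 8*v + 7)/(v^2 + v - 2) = (v - 7)/(v + 2)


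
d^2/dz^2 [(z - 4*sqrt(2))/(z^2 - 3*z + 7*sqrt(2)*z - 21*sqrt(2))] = 2*((z - 4*sqrt(2))*(2*z - 3 + 7*sqrt(2))^2 + 3*(-z - sqrt(2) + 1)*(z^2 - 3*z + 7*sqrt(2)*z - 21*sqrt(2)))/(z^2 - 3*z + 7*sqrt(2)*z - 21*sqrt(2))^3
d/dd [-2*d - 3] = -2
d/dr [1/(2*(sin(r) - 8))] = -cos(r)/(2*(sin(r) - 8)^2)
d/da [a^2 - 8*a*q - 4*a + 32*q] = 2*a - 8*q - 4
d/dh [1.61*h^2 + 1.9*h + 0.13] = 3.22*h + 1.9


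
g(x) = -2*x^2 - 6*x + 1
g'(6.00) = -30.00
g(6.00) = -107.00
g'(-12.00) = 42.00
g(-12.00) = -215.00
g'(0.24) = -6.96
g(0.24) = -0.56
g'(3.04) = -18.16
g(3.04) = -35.72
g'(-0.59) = -3.64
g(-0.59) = 3.84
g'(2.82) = -17.28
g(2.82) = -31.82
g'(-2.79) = 5.16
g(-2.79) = 2.17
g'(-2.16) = 2.64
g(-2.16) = 4.63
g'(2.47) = -15.88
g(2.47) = -26.02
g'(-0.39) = -4.44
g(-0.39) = 3.04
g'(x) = -4*x - 6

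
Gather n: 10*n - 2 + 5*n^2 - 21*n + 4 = 5*n^2 - 11*n + 2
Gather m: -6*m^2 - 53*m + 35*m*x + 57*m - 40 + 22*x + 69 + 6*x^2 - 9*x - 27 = -6*m^2 + m*(35*x + 4) + 6*x^2 + 13*x + 2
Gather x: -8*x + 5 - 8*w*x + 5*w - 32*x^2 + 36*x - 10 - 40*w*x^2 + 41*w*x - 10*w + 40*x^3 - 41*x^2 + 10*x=-5*w + 40*x^3 + x^2*(-40*w - 73) + x*(33*w + 38) - 5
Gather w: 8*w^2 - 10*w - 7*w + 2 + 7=8*w^2 - 17*w + 9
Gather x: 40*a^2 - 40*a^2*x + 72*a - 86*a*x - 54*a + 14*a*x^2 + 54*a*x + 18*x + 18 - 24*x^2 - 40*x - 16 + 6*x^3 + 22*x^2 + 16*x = 40*a^2 + 18*a + 6*x^3 + x^2*(14*a - 2) + x*(-40*a^2 - 32*a - 6) + 2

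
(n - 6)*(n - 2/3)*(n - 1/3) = n^3 - 7*n^2 + 56*n/9 - 4/3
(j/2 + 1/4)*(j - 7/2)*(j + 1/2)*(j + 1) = j^4/2 - 3*j^3/4 - 23*j^2/8 - 33*j/16 - 7/16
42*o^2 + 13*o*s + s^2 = (6*o + s)*(7*o + s)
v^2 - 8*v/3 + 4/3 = (v - 2)*(v - 2/3)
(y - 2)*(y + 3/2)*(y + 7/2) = y^3 + 3*y^2 - 19*y/4 - 21/2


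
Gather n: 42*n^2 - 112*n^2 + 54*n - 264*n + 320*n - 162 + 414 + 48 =-70*n^2 + 110*n + 300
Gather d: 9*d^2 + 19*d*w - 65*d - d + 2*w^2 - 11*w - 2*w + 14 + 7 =9*d^2 + d*(19*w - 66) + 2*w^2 - 13*w + 21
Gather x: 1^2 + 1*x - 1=x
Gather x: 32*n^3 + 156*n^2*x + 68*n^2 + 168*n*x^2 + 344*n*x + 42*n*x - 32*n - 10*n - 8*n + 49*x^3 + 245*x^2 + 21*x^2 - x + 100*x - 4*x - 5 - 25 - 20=32*n^3 + 68*n^2 - 50*n + 49*x^3 + x^2*(168*n + 266) + x*(156*n^2 + 386*n + 95) - 50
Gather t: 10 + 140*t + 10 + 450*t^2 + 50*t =450*t^2 + 190*t + 20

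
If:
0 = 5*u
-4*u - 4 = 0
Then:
No Solution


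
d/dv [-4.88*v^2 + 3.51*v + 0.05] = 3.51 - 9.76*v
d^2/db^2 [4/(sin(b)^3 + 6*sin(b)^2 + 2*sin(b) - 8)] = 4*(-9*sin(b)^6 - 66*sin(b)^5 - 136*sin(b)^4 - 12*sin(b)^3 + 32*sin(b)^2 + 104*sin(b) + 104)/(sin(b)^3 + 6*sin(b)^2 + 2*sin(b) - 8)^3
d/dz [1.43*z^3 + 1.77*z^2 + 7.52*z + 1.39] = 4.29*z^2 + 3.54*z + 7.52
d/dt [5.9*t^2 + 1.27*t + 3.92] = 11.8*t + 1.27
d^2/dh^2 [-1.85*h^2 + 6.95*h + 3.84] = -3.70000000000000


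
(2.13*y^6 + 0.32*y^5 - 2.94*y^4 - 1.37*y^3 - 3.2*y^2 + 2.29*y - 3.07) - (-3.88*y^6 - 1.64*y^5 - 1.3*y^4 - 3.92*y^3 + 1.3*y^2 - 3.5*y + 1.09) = 6.01*y^6 + 1.96*y^5 - 1.64*y^4 + 2.55*y^3 - 4.5*y^2 + 5.79*y - 4.16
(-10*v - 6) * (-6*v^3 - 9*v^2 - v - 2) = 60*v^4 + 126*v^3 + 64*v^2 + 26*v + 12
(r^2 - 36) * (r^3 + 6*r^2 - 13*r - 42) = r^5 + 6*r^4 - 49*r^3 - 258*r^2 + 468*r + 1512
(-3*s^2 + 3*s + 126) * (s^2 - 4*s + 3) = -3*s^4 + 15*s^3 + 105*s^2 - 495*s + 378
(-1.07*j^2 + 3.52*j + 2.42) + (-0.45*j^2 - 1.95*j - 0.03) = -1.52*j^2 + 1.57*j + 2.39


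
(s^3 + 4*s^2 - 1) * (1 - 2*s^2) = -2*s^5 - 8*s^4 + s^3 + 6*s^2 - 1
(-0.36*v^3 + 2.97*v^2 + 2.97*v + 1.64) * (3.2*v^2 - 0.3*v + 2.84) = -1.152*v^5 + 9.612*v^4 + 7.5906*v^3 + 12.7918*v^2 + 7.9428*v + 4.6576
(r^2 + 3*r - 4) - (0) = r^2 + 3*r - 4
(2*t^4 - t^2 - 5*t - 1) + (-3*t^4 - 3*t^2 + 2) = -t^4 - 4*t^2 - 5*t + 1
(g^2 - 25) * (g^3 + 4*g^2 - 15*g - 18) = g^5 + 4*g^4 - 40*g^3 - 118*g^2 + 375*g + 450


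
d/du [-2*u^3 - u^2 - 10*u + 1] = -6*u^2 - 2*u - 10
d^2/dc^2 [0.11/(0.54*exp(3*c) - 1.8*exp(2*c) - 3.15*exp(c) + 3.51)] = (0.11*(-3.24*exp(2*c) + 7.2*exp(c) + 6.3)*(-1.62*exp(2*c) + 3.6*exp(c) + 3.15)*exp(c) + (-0.5346*exp(2*c) + 0.792*exp(c) + 0.3465)*(0.54*exp(3*c) - 1.8*exp(2*c) - 3.15*exp(c) + 3.51))*exp(c)/(0.54*exp(3*c) - 1.8*exp(2*c) - 3.15*exp(c) + 3.51)^3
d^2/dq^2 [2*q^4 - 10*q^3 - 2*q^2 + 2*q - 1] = 24*q^2 - 60*q - 4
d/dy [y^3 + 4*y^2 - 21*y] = 3*y^2 + 8*y - 21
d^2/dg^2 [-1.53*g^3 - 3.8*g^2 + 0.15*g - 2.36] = -9.18*g - 7.6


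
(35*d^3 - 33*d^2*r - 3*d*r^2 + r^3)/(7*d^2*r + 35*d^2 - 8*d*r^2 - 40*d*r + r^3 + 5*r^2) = (5*d + r)/(r + 5)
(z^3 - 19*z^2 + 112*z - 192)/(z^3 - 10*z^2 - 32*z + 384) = (z - 3)/(z + 6)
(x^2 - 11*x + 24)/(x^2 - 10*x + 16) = (x - 3)/(x - 2)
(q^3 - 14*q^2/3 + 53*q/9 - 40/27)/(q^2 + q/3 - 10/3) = (q^2 - 3*q + 8/9)/(q + 2)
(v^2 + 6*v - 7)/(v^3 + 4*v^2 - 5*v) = (v + 7)/(v*(v + 5))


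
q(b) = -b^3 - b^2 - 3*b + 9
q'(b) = -3*b^2 - 2*b - 3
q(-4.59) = 98.40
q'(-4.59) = -57.02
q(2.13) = -11.59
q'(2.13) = -20.87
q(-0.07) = 9.21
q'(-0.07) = -2.87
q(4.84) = -142.33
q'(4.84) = -82.96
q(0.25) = 8.17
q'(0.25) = -3.69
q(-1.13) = 12.56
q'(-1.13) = -4.57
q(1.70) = -3.90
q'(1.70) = -15.07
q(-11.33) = 1369.04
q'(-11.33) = -365.45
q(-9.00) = 684.00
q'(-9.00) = -228.00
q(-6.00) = 207.00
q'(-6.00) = -99.00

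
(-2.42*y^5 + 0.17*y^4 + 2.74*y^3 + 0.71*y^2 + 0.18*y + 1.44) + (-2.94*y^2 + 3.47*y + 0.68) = -2.42*y^5 + 0.17*y^4 + 2.74*y^3 - 2.23*y^2 + 3.65*y + 2.12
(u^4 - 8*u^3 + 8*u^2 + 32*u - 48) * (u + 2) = u^5 - 6*u^4 - 8*u^3 + 48*u^2 + 16*u - 96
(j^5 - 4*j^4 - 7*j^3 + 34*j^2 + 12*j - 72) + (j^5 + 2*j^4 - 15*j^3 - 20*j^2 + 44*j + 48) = 2*j^5 - 2*j^4 - 22*j^3 + 14*j^2 + 56*j - 24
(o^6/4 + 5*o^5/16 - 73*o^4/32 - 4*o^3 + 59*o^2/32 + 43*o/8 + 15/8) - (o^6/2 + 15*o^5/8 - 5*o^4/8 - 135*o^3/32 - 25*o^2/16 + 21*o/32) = -o^6/4 - 25*o^5/16 - 53*o^4/32 + 7*o^3/32 + 109*o^2/32 + 151*o/32 + 15/8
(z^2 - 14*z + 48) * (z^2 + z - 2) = z^4 - 13*z^3 + 32*z^2 + 76*z - 96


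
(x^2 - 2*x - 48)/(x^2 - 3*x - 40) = (x + 6)/(x + 5)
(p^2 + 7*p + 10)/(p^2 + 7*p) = (p^2 + 7*p + 10)/(p*(p + 7))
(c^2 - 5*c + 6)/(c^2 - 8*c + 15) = (c - 2)/(c - 5)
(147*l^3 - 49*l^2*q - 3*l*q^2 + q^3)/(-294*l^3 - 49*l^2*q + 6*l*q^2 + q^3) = (-3*l + q)/(6*l + q)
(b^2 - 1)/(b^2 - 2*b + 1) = (b + 1)/(b - 1)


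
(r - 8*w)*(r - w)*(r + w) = r^3 - 8*r^2*w - r*w^2 + 8*w^3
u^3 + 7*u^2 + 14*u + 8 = (u + 1)*(u + 2)*(u + 4)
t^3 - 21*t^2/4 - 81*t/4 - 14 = (t - 8)*(t + 1)*(t + 7/4)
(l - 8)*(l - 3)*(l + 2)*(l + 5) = l^4 - 4*l^3 - 43*l^2 + 58*l + 240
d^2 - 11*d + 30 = (d - 6)*(d - 5)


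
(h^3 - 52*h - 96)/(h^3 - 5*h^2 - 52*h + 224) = (h^2 + 8*h + 12)/(h^2 + 3*h - 28)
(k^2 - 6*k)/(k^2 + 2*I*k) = (k - 6)/(k + 2*I)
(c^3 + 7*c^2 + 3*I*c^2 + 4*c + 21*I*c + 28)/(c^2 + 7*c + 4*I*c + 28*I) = c - I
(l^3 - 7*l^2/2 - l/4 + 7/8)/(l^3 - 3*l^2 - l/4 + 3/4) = (l - 7/2)/(l - 3)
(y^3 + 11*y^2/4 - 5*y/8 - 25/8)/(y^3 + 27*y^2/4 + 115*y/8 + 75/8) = (y - 1)/(y + 3)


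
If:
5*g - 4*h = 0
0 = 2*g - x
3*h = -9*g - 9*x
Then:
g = 0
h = 0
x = 0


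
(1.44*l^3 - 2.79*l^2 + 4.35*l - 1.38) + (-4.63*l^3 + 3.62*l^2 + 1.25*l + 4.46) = -3.19*l^3 + 0.83*l^2 + 5.6*l + 3.08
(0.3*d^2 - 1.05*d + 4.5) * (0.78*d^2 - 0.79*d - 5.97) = 0.234*d^4 - 1.056*d^3 + 2.5485*d^2 + 2.7135*d - 26.865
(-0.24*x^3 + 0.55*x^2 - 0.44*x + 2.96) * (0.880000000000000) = -0.2112*x^3 + 0.484*x^2 - 0.3872*x + 2.6048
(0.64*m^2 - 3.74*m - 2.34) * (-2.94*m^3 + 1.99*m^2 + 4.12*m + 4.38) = -1.8816*m^5 + 12.2692*m^4 + 2.0738*m^3 - 17.2622*m^2 - 26.022*m - 10.2492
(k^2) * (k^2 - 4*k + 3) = k^4 - 4*k^3 + 3*k^2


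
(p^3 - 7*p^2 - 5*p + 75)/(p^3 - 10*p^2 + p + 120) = (p - 5)/(p - 8)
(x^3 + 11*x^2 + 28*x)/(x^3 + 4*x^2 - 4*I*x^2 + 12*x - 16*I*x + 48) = x*(x + 7)/(x^2 - 4*I*x + 12)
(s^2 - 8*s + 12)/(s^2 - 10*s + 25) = (s^2 - 8*s + 12)/(s^2 - 10*s + 25)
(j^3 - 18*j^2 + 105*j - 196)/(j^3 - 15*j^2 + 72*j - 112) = (j - 7)/(j - 4)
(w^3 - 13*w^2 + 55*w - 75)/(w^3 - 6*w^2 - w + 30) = (w - 5)/(w + 2)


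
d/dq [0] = 0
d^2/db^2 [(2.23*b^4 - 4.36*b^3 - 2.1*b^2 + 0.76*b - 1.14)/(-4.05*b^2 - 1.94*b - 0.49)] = (-73.15515*b^6 - 105.12666*b^5 - 76.9095779999999*b^4 - 76.3348559999999*b^3 + 105.63102*b^2 + 69.072216*b + 6.50968)/(66.430125*b^6 + 95.46255*b^5 + 69.839415*b^4 + 30.400964*b^3 + 8.449707*b^2 + 1.397382*b + 0.117649)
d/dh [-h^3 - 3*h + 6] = -3*h^2 - 3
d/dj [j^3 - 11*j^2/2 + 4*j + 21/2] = 3*j^2 - 11*j + 4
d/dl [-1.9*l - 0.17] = -1.90000000000000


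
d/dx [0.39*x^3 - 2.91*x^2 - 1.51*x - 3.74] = 1.17*x^2 - 5.82*x - 1.51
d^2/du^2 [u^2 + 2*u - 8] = 2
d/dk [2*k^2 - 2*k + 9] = 4*k - 2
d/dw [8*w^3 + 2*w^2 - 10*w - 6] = 24*w^2 + 4*w - 10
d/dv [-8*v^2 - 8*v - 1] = -16*v - 8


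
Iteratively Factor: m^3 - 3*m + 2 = (m - 1)*(m^2 + m - 2) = (m - 1)*(m + 2)*(m - 1)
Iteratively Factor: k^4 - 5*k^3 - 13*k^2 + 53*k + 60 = (k + 3)*(k^3 - 8*k^2 + 11*k + 20) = (k - 5)*(k + 3)*(k^2 - 3*k - 4) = (k - 5)*(k - 4)*(k + 3)*(k + 1)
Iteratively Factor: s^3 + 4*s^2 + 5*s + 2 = (s + 1)*(s^2 + 3*s + 2) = (s + 1)^2*(s + 2)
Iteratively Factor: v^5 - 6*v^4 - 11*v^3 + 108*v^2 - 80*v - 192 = (v - 3)*(v^4 - 3*v^3 - 20*v^2 + 48*v + 64) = (v - 3)*(v + 4)*(v^3 - 7*v^2 + 8*v + 16) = (v - 4)*(v - 3)*(v + 4)*(v^2 - 3*v - 4) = (v - 4)^2*(v - 3)*(v + 4)*(v + 1)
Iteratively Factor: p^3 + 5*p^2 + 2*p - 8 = (p - 1)*(p^2 + 6*p + 8) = (p - 1)*(p + 2)*(p + 4)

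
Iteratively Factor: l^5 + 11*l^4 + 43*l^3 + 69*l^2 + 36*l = (l + 3)*(l^4 + 8*l^3 + 19*l^2 + 12*l) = (l + 3)^2*(l^3 + 5*l^2 + 4*l) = (l + 3)^2*(l + 4)*(l^2 + l) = (l + 1)*(l + 3)^2*(l + 4)*(l)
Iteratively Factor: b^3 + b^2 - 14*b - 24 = (b - 4)*(b^2 + 5*b + 6) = (b - 4)*(b + 2)*(b + 3)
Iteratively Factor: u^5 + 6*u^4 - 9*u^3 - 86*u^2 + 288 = (u + 4)*(u^4 + 2*u^3 - 17*u^2 - 18*u + 72) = (u + 4)^2*(u^3 - 2*u^2 - 9*u + 18) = (u - 2)*(u + 4)^2*(u^2 - 9) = (u - 2)*(u + 3)*(u + 4)^2*(u - 3)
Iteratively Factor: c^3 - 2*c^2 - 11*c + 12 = (c + 3)*(c^2 - 5*c + 4) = (c - 4)*(c + 3)*(c - 1)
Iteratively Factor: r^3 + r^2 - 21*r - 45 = (r + 3)*(r^2 - 2*r - 15) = (r - 5)*(r + 3)*(r + 3)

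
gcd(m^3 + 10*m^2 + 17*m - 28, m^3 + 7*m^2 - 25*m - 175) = m + 7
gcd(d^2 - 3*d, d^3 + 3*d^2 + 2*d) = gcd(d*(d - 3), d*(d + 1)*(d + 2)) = d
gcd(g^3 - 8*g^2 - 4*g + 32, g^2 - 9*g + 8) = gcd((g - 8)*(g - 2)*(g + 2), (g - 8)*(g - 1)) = g - 8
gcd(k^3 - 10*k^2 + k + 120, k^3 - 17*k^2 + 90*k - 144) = k - 8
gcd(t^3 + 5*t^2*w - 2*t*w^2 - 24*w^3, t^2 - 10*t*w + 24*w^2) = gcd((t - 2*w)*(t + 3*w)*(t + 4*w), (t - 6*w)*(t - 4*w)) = 1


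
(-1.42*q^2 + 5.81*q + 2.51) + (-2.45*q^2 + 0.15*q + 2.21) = -3.87*q^2 + 5.96*q + 4.72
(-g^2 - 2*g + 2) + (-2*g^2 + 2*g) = 2 - 3*g^2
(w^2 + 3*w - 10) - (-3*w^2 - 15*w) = 4*w^2 + 18*w - 10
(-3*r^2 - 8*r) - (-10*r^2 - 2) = 7*r^2 - 8*r + 2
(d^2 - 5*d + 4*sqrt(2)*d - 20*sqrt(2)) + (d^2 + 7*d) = 2*d^2 + 2*d + 4*sqrt(2)*d - 20*sqrt(2)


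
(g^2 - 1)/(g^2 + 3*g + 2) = (g - 1)/(g + 2)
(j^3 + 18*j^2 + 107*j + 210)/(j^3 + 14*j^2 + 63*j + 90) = (j + 7)/(j + 3)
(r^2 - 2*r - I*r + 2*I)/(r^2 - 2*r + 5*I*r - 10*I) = (r - I)/(r + 5*I)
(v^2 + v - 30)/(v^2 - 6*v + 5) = (v + 6)/(v - 1)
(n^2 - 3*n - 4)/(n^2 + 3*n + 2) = (n - 4)/(n + 2)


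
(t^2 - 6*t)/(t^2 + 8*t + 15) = t*(t - 6)/(t^2 + 8*t + 15)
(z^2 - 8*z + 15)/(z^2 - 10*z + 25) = (z - 3)/(z - 5)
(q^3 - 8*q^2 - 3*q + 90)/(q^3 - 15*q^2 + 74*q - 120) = (q + 3)/(q - 4)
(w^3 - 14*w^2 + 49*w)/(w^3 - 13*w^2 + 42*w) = (w - 7)/(w - 6)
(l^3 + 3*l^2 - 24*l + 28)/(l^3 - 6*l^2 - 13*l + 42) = (l^2 + 5*l - 14)/(l^2 - 4*l - 21)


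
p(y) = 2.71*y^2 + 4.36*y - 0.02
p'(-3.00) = -11.90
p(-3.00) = 11.29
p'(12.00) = 69.40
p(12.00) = 442.54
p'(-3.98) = -17.21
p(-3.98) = 25.55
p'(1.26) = 11.19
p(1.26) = 9.78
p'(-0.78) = 0.13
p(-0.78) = -1.77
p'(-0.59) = 1.16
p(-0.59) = -1.65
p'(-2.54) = -9.41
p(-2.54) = 6.39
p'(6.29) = 38.45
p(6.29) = 134.62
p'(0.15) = 5.17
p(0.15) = 0.69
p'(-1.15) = -1.87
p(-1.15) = -1.45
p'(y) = 5.42*y + 4.36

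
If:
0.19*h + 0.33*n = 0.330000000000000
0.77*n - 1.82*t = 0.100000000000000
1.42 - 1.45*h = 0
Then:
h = 0.98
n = 0.44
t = 0.13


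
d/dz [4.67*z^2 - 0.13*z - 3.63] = 9.34*z - 0.13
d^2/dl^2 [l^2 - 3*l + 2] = 2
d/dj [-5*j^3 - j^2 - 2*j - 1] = -15*j^2 - 2*j - 2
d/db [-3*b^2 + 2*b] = 2 - 6*b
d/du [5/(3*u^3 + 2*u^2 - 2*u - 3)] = 5*(-9*u^2 - 4*u + 2)/(3*u^3 + 2*u^2 - 2*u - 3)^2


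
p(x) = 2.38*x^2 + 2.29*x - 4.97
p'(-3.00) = -11.99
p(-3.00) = 9.58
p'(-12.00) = -54.83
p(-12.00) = 310.27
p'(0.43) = 4.34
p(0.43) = -3.55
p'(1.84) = 11.05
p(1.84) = 7.30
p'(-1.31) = -3.95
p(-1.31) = -3.89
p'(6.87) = 34.99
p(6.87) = 123.09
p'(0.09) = 2.72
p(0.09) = -4.74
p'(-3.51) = -14.42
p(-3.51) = 16.31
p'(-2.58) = -9.99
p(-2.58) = 4.96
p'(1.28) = 8.38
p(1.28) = 1.86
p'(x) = 4.76*x + 2.29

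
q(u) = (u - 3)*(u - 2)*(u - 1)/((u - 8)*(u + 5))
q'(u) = -(u - 3)*(u - 2)*(u - 1)/((u - 8)*(u + 5)^2) + (u - 3)*(u - 2)/((u - 8)*(u + 5)) + (u - 3)*(u - 1)/((u - 8)*(u + 5)) + (u - 2)*(u - 1)/((u - 8)*(u + 5)) - (u - 3)*(u - 2)*(u - 1)/((u - 8)^2*(u + 5))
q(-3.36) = 7.98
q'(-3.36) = -8.73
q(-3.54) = 9.76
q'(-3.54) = -11.25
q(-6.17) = -32.40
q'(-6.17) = -17.96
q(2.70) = 0.01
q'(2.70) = -0.01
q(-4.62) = 59.12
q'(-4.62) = -178.09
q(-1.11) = 0.76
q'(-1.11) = -0.90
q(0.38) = 0.06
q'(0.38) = -0.17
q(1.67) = -0.01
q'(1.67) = 0.02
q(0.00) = 0.15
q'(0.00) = -0.29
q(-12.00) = -19.50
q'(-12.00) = 0.43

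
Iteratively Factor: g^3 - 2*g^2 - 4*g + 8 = (g - 2)*(g^2 - 4) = (g - 2)*(g + 2)*(g - 2)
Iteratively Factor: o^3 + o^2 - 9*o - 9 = (o + 1)*(o^2 - 9) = (o - 3)*(o + 1)*(o + 3)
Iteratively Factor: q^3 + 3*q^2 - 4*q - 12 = (q - 2)*(q^2 + 5*q + 6) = (q - 2)*(q + 2)*(q + 3)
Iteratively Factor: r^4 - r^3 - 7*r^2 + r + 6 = (r - 1)*(r^3 - 7*r - 6) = (r - 1)*(r + 2)*(r^2 - 2*r - 3) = (r - 1)*(r + 1)*(r + 2)*(r - 3)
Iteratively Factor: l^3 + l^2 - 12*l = (l + 4)*(l^2 - 3*l) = (l - 3)*(l + 4)*(l)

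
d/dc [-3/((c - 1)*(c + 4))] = 3*(2*c + 3)/((c - 1)^2*(c + 4)^2)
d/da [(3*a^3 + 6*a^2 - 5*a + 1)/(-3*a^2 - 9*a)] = (-3*a^4 - 18*a^3 - 23*a^2 + 2*a + 3)/(3*a^2*(a^2 + 6*a + 9))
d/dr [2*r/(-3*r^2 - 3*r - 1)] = 2*(3*r^2 - 1)/(9*r^4 + 18*r^3 + 15*r^2 + 6*r + 1)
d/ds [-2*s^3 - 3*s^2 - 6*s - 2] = -6*s^2 - 6*s - 6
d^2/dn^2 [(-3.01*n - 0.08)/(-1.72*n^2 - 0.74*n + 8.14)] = ((3.01*n + 0.08)*(3.44*n + 0.74)*(6.88*n + 1.48) - (31.0632*n + 4.73)*(1.72*n^2 + 0.74*n - 8.14))/(1.72*n^2 + 0.74*n - 8.14)^3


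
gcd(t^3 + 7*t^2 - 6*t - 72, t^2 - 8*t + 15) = t - 3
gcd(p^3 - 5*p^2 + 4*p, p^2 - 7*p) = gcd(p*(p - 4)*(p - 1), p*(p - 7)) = p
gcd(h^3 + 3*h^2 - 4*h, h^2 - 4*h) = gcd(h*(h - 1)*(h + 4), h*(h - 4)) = h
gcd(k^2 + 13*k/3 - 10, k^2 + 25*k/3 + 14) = k + 6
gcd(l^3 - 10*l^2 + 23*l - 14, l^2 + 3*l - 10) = l - 2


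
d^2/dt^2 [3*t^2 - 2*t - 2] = 6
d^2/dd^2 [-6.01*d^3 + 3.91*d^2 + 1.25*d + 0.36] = 7.82 - 36.06*d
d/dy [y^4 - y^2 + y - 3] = 4*y^3 - 2*y + 1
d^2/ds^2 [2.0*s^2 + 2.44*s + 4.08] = 4.00000000000000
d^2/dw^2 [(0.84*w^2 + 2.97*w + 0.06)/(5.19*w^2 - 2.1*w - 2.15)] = (178.310754*w^3 + 65.9358360000001*w^2 + 194.92083*w - 17.18508)/(139.798359*w^6 - 169.69743*w^5 - 105.074145*w^4 + 131.3361*w^3 + 43.527825*w^2 - 29.12175*w - 9.938375)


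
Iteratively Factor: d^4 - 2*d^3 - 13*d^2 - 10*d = (d)*(d^3 - 2*d^2 - 13*d - 10) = d*(d + 2)*(d^2 - 4*d - 5) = d*(d - 5)*(d + 2)*(d + 1)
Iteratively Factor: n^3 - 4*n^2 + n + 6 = (n - 3)*(n^2 - n - 2) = (n - 3)*(n + 1)*(n - 2)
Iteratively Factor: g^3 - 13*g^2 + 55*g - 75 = (g - 5)*(g^2 - 8*g + 15) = (g - 5)*(g - 3)*(g - 5)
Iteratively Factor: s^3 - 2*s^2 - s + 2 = (s + 1)*(s^2 - 3*s + 2) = (s - 1)*(s + 1)*(s - 2)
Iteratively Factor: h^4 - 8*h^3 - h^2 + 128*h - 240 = (h + 4)*(h^3 - 12*h^2 + 47*h - 60) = (h - 4)*(h + 4)*(h^2 - 8*h + 15) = (h - 4)*(h - 3)*(h + 4)*(h - 5)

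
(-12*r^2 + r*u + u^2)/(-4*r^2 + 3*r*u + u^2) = (3*r - u)/(r - u)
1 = 1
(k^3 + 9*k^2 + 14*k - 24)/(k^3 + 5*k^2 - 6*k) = (k + 4)/k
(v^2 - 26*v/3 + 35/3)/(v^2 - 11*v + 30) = (3*v^2 - 26*v + 35)/(3*(v^2 - 11*v + 30))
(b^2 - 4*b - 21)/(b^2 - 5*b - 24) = (b - 7)/(b - 8)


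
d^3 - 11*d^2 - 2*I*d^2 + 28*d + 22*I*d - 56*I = (d - 7)*(d - 4)*(d - 2*I)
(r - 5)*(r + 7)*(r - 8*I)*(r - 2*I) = r^4 + 2*r^3 - 10*I*r^3 - 51*r^2 - 20*I*r^2 - 32*r + 350*I*r + 560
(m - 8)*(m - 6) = m^2 - 14*m + 48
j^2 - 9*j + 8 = (j - 8)*(j - 1)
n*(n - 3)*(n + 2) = n^3 - n^2 - 6*n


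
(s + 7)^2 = s^2 + 14*s + 49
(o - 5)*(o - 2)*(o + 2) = o^3 - 5*o^2 - 4*o + 20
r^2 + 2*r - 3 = (r - 1)*(r + 3)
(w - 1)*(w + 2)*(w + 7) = w^3 + 8*w^2 + 5*w - 14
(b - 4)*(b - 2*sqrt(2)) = b^2 - 4*b - 2*sqrt(2)*b + 8*sqrt(2)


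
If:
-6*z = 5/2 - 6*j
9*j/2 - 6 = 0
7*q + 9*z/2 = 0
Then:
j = 4/3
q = -33/56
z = 11/12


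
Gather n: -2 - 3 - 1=-6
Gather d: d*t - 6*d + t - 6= d*(t - 6) + t - 6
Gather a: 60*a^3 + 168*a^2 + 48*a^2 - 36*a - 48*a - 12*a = 60*a^3 + 216*a^2 - 96*a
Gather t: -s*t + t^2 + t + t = t^2 + t*(2 - s)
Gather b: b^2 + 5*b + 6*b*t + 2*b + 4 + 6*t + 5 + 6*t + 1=b^2 + b*(6*t + 7) + 12*t + 10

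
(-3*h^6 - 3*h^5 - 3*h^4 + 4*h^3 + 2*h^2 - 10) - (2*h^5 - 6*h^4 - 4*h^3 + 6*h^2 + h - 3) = -3*h^6 - 5*h^5 + 3*h^4 + 8*h^3 - 4*h^2 - h - 7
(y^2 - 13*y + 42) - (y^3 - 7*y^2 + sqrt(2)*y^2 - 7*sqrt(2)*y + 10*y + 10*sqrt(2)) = -y^3 - sqrt(2)*y^2 + 8*y^2 - 23*y + 7*sqrt(2)*y - 10*sqrt(2) + 42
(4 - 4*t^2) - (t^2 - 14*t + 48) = -5*t^2 + 14*t - 44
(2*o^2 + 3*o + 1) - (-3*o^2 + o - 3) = 5*o^2 + 2*o + 4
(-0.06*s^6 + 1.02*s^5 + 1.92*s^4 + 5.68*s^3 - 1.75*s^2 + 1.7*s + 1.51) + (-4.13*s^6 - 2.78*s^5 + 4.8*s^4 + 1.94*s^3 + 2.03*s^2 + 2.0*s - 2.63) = -4.19*s^6 - 1.76*s^5 + 6.72*s^4 + 7.62*s^3 + 0.28*s^2 + 3.7*s - 1.12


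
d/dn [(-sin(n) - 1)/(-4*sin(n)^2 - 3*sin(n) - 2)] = (-8*sin(n) + 2*cos(2*n) - 3)*cos(n)/(4*sin(n)^2 + 3*sin(n) + 2)^2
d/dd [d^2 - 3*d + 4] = 2*d - 3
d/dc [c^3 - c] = 3*c^2 - 1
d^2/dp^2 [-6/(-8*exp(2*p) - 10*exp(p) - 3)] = 12*(4*(8*exp(p) + 5)^2*exp(p) - (16*exp(p) + 5)*(8*exp(2*p) + 10*exp(p) + 3))*exp(p)/(8*exp(2*p) + 10*exp(p) + 3)^3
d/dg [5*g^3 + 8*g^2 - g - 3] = 15*g^2 + 16*g - 1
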